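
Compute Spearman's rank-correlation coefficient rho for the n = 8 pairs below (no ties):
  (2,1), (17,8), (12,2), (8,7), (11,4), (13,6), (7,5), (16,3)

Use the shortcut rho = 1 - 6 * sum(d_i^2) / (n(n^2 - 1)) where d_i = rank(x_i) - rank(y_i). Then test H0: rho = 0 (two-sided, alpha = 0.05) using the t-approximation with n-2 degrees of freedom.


Step 1: Rank x and y separately (midranks; no ties here).
rank(x): 2->1, 17->8, 12->5, 8->3, 11->4, 13->6, 7->2, 16->7
rank(y): 1->1, 8->8, 2->2, 7->7, 4->4, 6->6, 5->5, 3->3
Step 2: d_i = R_x(i) - R_y(i); compute d_i^2.
  (1-1)^2=0, (8-8)^2=0, (5-2)^2=9, (3-7)^2=16, (4-4)^2=0, (6-6)^2=0, (2-5)^2=9, (7-3)^2=16
sum(d^2) = 50.
Step 3: rho = 1 - 6*50 / (8*(8^2 - 1)) = 1 - 300/504 = 0.404762.
Step 4: Under H0, t = rho * sqrt((n-2)/(1-rho^2)) = 1.0842 ~ t(6).
Step 5: Two-sided p-value from the t-distribution with 6 df = 0.319889.
Step 6: alpha = 0.05. fail to reject H0.

rho = 0.4048, p = 0.319889, fail to reject H0 at alpha = 0.05.


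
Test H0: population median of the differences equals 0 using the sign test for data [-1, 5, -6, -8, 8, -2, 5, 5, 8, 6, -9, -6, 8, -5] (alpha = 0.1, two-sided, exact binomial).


Step 1: Discard zero differences. Original n = 14; n_eff = number of nonzero differences = 14.
Nonzero differences (with sign): -1, +5, -6, -8, +8, -2, +5, +5, +8, +6, -9, -6, +8, -5
Step 2: Count signs: positive = 7, negative = 7.
Step 3: Under H0: P(positive) = 0.5, so the number of positives S ~ Bin(14, 0.5).
Step 4: Two-sided exact p-value = sum of Bin(14,0.5) probabilities at or below the observed probability = 1.000000.
Step 5: alpha = 0.1. fail to reject H0.

n_eff = 14, pos = 7, neg = 7, p = 1.000000, fail to reject H0.


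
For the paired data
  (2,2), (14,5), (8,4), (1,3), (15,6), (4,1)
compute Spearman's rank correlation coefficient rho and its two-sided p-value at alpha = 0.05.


Step 1: Rank x and y separately (midranks; no ties here).
rank(x): 2->2, 14->5, 8->4, 1->1, 15->6, 4->3
rank(y): 2->2, 5->5, 4->4, 3->3, 6->6, 1->1
Step 2: d_i = R_x(i) - R_y(i); compute d_i^2.
  (2-2)^2=0, (5-5)^2=0, (4-4)^2=0, (1-3)^2=4, (6-6)^2=0, (3-1)^2=4
sum(d^2) = 8.
Step 3: rho = 1 - 6*8 / (6*(6^2 - 1)) = 1 - 48/210 = 0.771429.
Step 4: Under H0, t = rho * sqrt((n-2)/(1-rho^2)) = 2.4247 ~ t(4).
Step 5: Two-sided p-value from the t-distribution with 4 df = 0.072397.
Step 6: alpha = 0.05. fail to reject H0.

rho = 0.7714, p = 0.072397, fail to reject H0 at alpha = 0.05.


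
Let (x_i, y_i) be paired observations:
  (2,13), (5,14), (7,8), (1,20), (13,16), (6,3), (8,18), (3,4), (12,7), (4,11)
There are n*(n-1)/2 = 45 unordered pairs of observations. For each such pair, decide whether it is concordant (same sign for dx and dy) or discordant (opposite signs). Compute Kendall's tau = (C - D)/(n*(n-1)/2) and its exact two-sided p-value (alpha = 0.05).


Step 1: Enumerate the 45 unordered pairs (i,j) with i<j and classify each by sign(x_j-x_i) * sign(y_j-y_i).
  (1,2):dx=+3,dy=+1->C; (1,3):dx=+5,dy=-5->D; (1,4):dx=-1,dy=+7->D; (1,5):dx=+11,dy=+3->C
  (1,6):dx=+4,dy=-10->D; (1,7):dx=+6,dy=+5->C; (1,8):dx=+1,dy=-9->D; (1,9):dx=+10,dy=-6->D
  (1,10):dx=+2,dy=-2->D; (2,3):dx=+2,dy=-6->D; (2,4):dx=-4,dy=+6->D; (2,5):dx=+8,dy=+2->C
  (2,6):dx=+1,dy=-11->D; (2,7):dx=+3,dy=+4->C; (2,8):dx=-2,dy=-10->C; (2,9):dx=+7,dy=-7->D
  (2,10):dx=-1,dy=-3->C; (3,4):dx=-6,dy=+12->D; (3,5):dx=+6,dy=+8->C; (3,6):dx=-1,dy=-5->C
  (3,7):dx=+1,dy=+10->C; (3,8):dx=-4,dy=-4->C; (3,9):dx=+5,dy=-1->D; (3,10):dx=-3,dy=+3->D
  (4,5):dx=+12,dy=-4->D; (4,6):dx=+5,dy=-17->D; (4,7):dx=+7,dy=-2->D; (4,8):dx=+2,dy=-16->D
  (4,9):dx=+11,dy=-13->D; (4,10):dx=+3,dy=-9->D; (5,6):dx=-7,dy=-13->C; (5,7):dx=-5,dy=+2->D
  (5,8):dx=-10,dy=-12->C; (5,9):dx=-1,dy=-9->C; (5,10):dx=-9,dy=-5->C; (6,7):dx=+2,dy=+15->C
  (6,8):dx=-3,dy=+1->D; (6,9):dx=+6,dy=+4->C; (6,10):dx=-2,dy=+8->D; (7,8):dx=-5,dy=-14->C
  (7,9):dx=+4,dy=-11->D; (7,10):dx=-4,dy=-7->C; (8,9):dx=+9,dy=+3->C; (8,10):dx=+1,dy=+7->C
  (9,10):dx=-8,dy=+4->D
Step 2: C = 21, D = 24, total pairs = 45.
Step 3: tau = (C - D)/(n(n-1)/2) = (21 - 24)/45 = -0.066667.
Step 4: Exact two-sided p-value (enumerate n! = 3628800 permutations of y under H0): p = 0.861801.
Step 5: alpha = 0.05. fail to reject H0.

tau_b = -0.0667 (C=21, D=24), p = 0.861801, fail to reject H0.


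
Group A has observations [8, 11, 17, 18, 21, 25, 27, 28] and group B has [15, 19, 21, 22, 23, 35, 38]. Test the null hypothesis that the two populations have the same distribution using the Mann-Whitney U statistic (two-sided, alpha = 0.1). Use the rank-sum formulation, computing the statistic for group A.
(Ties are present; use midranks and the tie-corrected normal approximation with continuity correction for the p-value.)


Step 1: Combine and sort all 15 observations; assign midranks.
sorted (value, group): (8,X), (11,X), (15,Y), (17,X), (18,X), (19,Y), (21,X), (21,Y), (22,Y), (23,Y), (25,X), (27,X), (28,X), (35,Y), (38,Y)
ranks: 8->1, 11->2, 15->3, 17->4, 18->5, 19->6, 21->7.5, 21->7.5, 22->9, 23->10, 25->11, 27->12, 28->13, 35->14, 38->15
Step 2: Rank sum for X: R1 = 1 + 2 + 4 + 5 + 7.5 + 11 + 12 + 13 = 55.5.
Step 3: U_X = R1 - n1(n1+1)/2 = 55.5 - 8*9/2 = 55.5 - 36 = 19.5.
       U_Y = n1*n2 - U_X = 56 - 19.5 = 36.5.
Step 4: Ties are present, so use the tie-corrected normal approximation (with continuity correction) for the p-value.
Step 5: p-value = 0.354109; compare to alpha = 0.1. fail to reject H0.

U_X = 19.5, p = 0.354109, fail to reject H0 at alpha = 0.1.


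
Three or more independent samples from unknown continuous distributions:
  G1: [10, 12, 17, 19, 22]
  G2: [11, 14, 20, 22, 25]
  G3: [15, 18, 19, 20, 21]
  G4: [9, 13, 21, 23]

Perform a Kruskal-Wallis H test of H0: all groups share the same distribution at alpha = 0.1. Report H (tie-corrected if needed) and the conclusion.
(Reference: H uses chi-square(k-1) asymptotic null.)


Step 1: Combine all N = 19 observations and assign midranks.
sorted (value, group, rank): (9,G4,1), (10,G1,2), (11,G2,3), (12,G1,4), (13,G4,5), (14,G2,6), (15,G3,7), (17,G1,8), (18,G3,9), (19,G1,10.5), (19,G3,10.5), (20,G2,12.5), (20,G3,12.5), (21,G3,14.5), (21,G4,14.5), (22,G1,16.5), (22,G2,16.5), (23,G4,18), (25,G2,19)
Step 2: Sum ranks within each group.
R_1 = 41 (n_1 = 5)
R_2 = 57 (n_2 = 5)
R_3 = 53.5 (n_3 = 5)
R_4 = 38.5 (n_4 = 4)
Step 3: H = 12/(N(N+1)) * sum(R_i^2/n_i) - 3(N+1)
     = 12/(19*20) * (41^2/5 + 57^2/5 + 53.5^2/5 + 38.5^2/4) - 3*20
     = 0.031579 * 1929.01 - 60
     = 0.916184.
Step 4: Ties present; correction factor C = 1 - 24/(19^3 - 19) = 0.996491. Corrected H = 0.916184 / 0.996491 = 0.919410.
Step 5: Under H0, H ~ chi^2(3); p-value = 0.820741.
Step 6: alpha = 0.1. fail to reject H0.

H = 0.9194, df = 3, p = 0.820741, fail to reject H0.


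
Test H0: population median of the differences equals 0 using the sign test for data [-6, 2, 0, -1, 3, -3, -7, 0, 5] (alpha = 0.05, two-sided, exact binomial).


Step 1: Discard zero differences. Original n = 9; n_eff = number of nonzero differences = 7.
Nonzero differences (with sign): -6, +2, -1, +3, -3, -7, +5
Step 2: Count signs: positive = 3, negative = 4.
Step 3: Under H0: P(positive) = 0.5, so the number of positives S ~ Bin(7, 0.5).
Step 4: Two-sided exact p-value = sum of Bin(7,0.5) probabilities at or below the observed probability = 1.000000.
Step 5: alpha = 0.05. fail to reject H0.

n_eff = 7, pos = 3, neg = 4, p = 1.000000, fail to reject H0.


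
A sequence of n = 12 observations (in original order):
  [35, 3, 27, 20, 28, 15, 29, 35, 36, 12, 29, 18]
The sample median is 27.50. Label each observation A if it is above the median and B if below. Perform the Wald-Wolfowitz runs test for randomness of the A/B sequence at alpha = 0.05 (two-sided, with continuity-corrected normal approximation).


Step 1: Compute median = 27.50; label A = above, B = below.
Labels in order: ABBBABAAABAB  (n_A = 6, n_B = 6)
Step 2: Count runs R = 8.
Step 3: Under H0 (random ordering), E[R] = 2*n_A*n_B/(n_A+n_B) + 1 = 2*6*6/12 + 1 = 7.0000.
        Var[R] = 2*n_A*n_B*(2*n_A*n_B - n_A - n_B) / ((n_A+n_B)^2 * (n_A+n_B-1)) = 4320/1584 = 2.7273.
        SD[R] = 1.6514.
Step 4: Continuity-corrected z = (R - 0.5 - E[R]) / SD[R] = (8 - 0.5 - 7.0000) / 1.6514 = 0.3028.
Step 5: Two-sided p-value via normal approximation = 2*(1 - Phi(|z|)) = 0.762069.
Step 6: alpha = 0.05. fail to reject H0.

R = 8, z = 0.3028, p = 0.762069, fail to reject H0.


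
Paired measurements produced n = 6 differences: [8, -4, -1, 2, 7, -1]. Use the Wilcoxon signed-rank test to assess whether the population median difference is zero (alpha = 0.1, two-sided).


Step 1: Drop any zero differences (none here) and take |d_i|.
|d| = [8, 4, 1, 2, 7, 1]
Step 2: Midrank |d_i| (ties get averaged ranks).
ranks: |8|->6, |4|->4, |1|->1.5, |2|->3, |7|->5, |1|->1.5
Step 3: Attach original signs; sum ranks with positive sign and with negative sign.
W+ = 6 + 3 + 5 = 14
W- = 4 + 1.5 + 1.5 = 7
(Check: W+ + W- = 21 should equal n(n+1)/2 = 21.)
Step 4: Test statistic W = min(W+, W-) = 7.
Step 5: Ties in |d|, so use the tie-corrected normal approximation.
        E[W] = n(n+1)/4 = 6*7/4 = 10.5.
        Tie groups: |d|=1 (t=2); sum(t^3 - t) = 6.
        Var[W] = n(n+1)(2n+1)/24 - sum(t^3-t)/48 = 546/24 - 6/48 = 22.625.
        z = (W - E[W]) / sqrt(Var[W]) = (7 - 10.5) / 4.7566 = -0.7358.
        Two-sided p = 2*Phi(z) = 0.461838.
Step 6: alpha = 0.1. fail to reject H0.

W+ = 14, W- = 7, W = min = 7, p = 0.461838, fail to reject H0.


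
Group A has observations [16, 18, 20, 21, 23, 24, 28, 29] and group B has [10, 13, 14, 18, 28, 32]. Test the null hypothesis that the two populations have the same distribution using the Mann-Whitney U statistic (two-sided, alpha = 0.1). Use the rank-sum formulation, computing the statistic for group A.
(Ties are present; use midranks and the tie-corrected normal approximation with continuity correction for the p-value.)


Step 1: Combine and sort all 14 observations; assign midranks.
sorted (value, group): (10,Y), (13,Y), (14,Y), (16,X), (18,X), (18,Y), (20,X), (21,X), (23,X), (24,X), (28,X), (28,Y), (29,X), (32,Y)
ranks: 10->1, 13->2, 14->3, 16->4, 18->5.5, 18->5.5, 20->7, 21->8, 23->9, 24->10, 28->11.5, 28->11.5, 29->13, 32->14
Step 2: Rank sum for X: R1 = 4 + 5.5 + 7 + 8 + 9 + 10 + 11.5 + 13 = 68.
Step 3: U_X = R1 - n1(n1+1)/2 = 68 - 8*9/2 = 68 - 36 = 32.
       U_Y = n1*n2 - U_X = 48 - 32 = 16.
Step 4: Ties are present, so use the tie-corrected normal approximation (with continuity correction) for the p-value.
Step 5: p-value = 0.331857; compare to alpha = 0.1. fail to reject H0.

U_X = 32, p = 0.331857, fail to reject H0 at alpha = 0.1.


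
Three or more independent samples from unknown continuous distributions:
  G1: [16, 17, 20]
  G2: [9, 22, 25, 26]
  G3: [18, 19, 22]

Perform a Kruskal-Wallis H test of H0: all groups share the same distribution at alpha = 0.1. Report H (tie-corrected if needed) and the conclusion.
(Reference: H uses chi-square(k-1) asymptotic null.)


Step 1: Combine all N = 10 observations and assign midranks.
sorted (value, group, rank): (9,G2,1), (16,G1,2), (17,G1,3), (18,G3,4), (19,G3,5), (20,G1,6), (22,G2,7.5), (22,G3,7.5), (25,G2,9), (26,G2,10)
Step 2: Sum ranks within each group.
R_1 = 11 (n_1 = 3)
R_2 = 27.5 (n_2 = 4)
R_3 = 16.5 (n_3 = 3)
Step 3: H = 12/(N(N+1)) * sum(R_i^2/n_i) - 3(N+1)
     = 12/(10*11) * (11^2/3 + 27.5^2/4 + 16.5^2/3) - 3*11
     = 0.109091 * 320.146 - 33
     = 1.925000.
Step 4: Ties present; correction factor C = 1 - 6/(10^3 - 10) = 0.993939. Corrected H = 1.925000 / 0.993939 = 1.936738.
Step 5: Under H0, H ~ chi^2(2); p-value = 0.379702.
Step 6: alpha = 0.1. fail to reject H0.

H = 1.9367, df = 2, p = 0.379702, fail to reject H0.


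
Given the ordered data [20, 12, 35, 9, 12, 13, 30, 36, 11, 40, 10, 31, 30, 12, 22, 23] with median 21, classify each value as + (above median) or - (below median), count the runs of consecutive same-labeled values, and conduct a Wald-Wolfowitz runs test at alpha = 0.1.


Step 1: Compute median = 21; label A = above, B = below.
Labels in order: BBABBBAABABAABAA  (n_A = 8, n_B = 8)
Step 2: Count runs R = 10.
Step 3: Under H0 (random ordering), E[R] = 2*n_A*n_B/(n_A+n_B) + 1 = 2*8*8/16 + 1 = 9.0000.
        Var[R] = 2*n_A*n_B*(2*n_A*n_B - n_A - n_B) / ((n_A+n_B)^2 * (n_A+n_B-1)) = 14336/3840 = 3.7333.
        SD[R] = 1.9322.
Step 4: Continuity-corrected z = (R - 0.5 - E[R]) / SD[R] = (10 - 0.5 - 9.0000) / 1.9322 = 0.2588.
Step 5: Two-sided p-value via normal approximation = 2*(1 - Phi(|z|)) = 0.795809.
Step 6: alpha = 0.1. fail to reject H0.

R = 10, z = 0.2588, p = 0.795809, fail to reject H0.


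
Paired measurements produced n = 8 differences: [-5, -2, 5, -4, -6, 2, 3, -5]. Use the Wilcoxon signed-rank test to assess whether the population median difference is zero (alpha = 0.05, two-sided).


Step 1: Drop any zero differences (none here) and take |d_i|.
|d| = [5, 2, 5, 4, 6, 2, 3, 5]
Step 2: Midrank |d_i| (ties get averaged ranks).
ranks: |5|->6, |2|->1.5, |5|->6, |4|->4, |6|->8, |2|->1.5, |3|->3, |5|->6
Step 3: Attach original signs; sum ranks with positive sign and with negative sign.
W+ = 6 + 1.5 + 3 = 10.5
W- = 6 + 1.5 + 4 + 8 + 6 = 25.5
(Check: W+ + W- = 36 should equal n(n+1)/2 = 36.)
Step 4: Test statistic W = min(W+, W-) = 10.5.
Step 5: Ties in |d|, so use the tie-corrected normal approximation.
        E[W] = n(n+1)/4 = 8*9/4 = 18.
        Tie groups: |d|=2 (t=2), |d|=5 (t=3); sum(t^3 - t) = 30.
        Var[W] = n(n+1)(2n+1)/24 - sum(t^3-t)/48 = 1224/24 - 30/48 = 50.375.
        z = (W - E[W]) / sqrt(Var[W]) = (10.5 - 18) / 7.0975 = -1.0567.
        Two-sided p = 2*Phi(z) = 0.290646.
Step 6: alpha = 0.05. fail to reject H0.

W+ = 10.5, W- = 25.5, W = min = 10.5, p = 0.290646, fail to reject H0.


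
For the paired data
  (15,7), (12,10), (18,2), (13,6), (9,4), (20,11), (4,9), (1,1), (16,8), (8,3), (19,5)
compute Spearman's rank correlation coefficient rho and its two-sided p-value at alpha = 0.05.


Step 1: Rank x and y separately (midranks; no ties here).
rank(x): 15->7, 12->5, 18->9, 13->6, 9->4, 20->11, 4->2, 1->1, 16->8, 8->3, 19->10
rank(y): 7->7, 10->10, 2->2, 6->6, 4->4, 11->11, 9->9, 1->1, 8->8, 3->3, 5->5
Step 2: d_i = R_x(i) - R_y(i); compute d_i^2.
  (7-7)^2=0, (5-10)^2=25, (9-2)^2=49, (6-6)^2=0, (4-4)^2=0, (11-11)^2=0, (2-9)^2=49, (1-1)^2=0, (8-8)^2=0, (3-3)^2=0, (10-5)^2=25
sum(d^2) = 148.
Step 3: rho = 1 - 6*148 / (11*(11^2 - 1)) = 1 - 888/1320 = 0.327273.
Step 4: Under H0, t = rho * sqrt((n-2)/(1-rho^2)) = 1.0390 ~ t(9).
Step 5: Two-sided p-value from the t-distribution with 9 df = 0.325895.
Step 6: alpha = 0.05. fail to reject H0.

rho = 0.3273, p = 0.325895, fail to reject H0 at alpha = 0.05.


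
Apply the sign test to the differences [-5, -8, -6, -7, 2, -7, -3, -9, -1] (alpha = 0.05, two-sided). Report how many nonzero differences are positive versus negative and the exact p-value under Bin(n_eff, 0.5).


Step 1: Discard zero differences. Original n = 9; n_eff = number of nonzero differences = 9.
Nonzero differences (with sign): -5, -8, -6, -7, +2, -7, -3, -9, -1
Step 2: Count signs: positive = 1, negative = 8.
Step 3: Under H0: P(positive) = 0.5, so the number of positives S ~ Bin(9, 0.5).
Step 4: Two-sided exact p-value = sum of Bin(9,0.5) probabilities at or below the observed probability = 0.039062.
Step 5: alpha = 0.05. reject H0.

n_eff = 9, pos = 1, neg = 8, p = 0.039062, reject H0.


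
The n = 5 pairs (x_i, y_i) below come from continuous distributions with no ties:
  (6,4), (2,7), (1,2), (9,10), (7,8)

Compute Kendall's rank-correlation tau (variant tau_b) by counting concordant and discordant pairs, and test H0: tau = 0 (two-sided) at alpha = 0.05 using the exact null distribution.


Step 1: Enumerate the 10 unordered pairs (i,j) with i<j and classify each by sign(x_j-x_i) * sign(y_j-y_i).
  (1,2):dx=-4,dy=+3->D; (1,3):dx=-5,dy=-2->C; (1,4):dx=+3,dy=+6->C; (1,5):dx=+1,dy=+4->C
  (2,3):dx=-1,dy=-5->C; (2,4):dx=+7,dy=+3->C; (2,5):dx=+5,dy=+1->C; (3,4):dx=+8,dy=+8->C
  (3,5):dx=+6,dy=+6->C; (4,5):dx=-2,dy=-2->C
Step 2: C = 9, D = 1, total pairs = 10.
Step 3: tau = (C - D)/(n(n-1)/2) = (9 - 1)/10 = 0.800000.
Step 4: Exact two-sided p-value (enumerate n! = 120 permutations of y under H0): p = 0.083333.
Step 5: alpha = 0.05. fail to reject H0.

tau_b = 0.8000 (C=9, D=1), p = 0.083333, fail to reject H0.


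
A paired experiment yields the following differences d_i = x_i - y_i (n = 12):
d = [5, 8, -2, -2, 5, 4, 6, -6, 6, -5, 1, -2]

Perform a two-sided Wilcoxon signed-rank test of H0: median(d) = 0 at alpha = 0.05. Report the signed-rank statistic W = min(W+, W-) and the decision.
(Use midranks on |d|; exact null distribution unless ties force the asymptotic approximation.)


Step 1: Drop any zero differences (none here) and take |d_i|.
|d| = [5, 8, 2, 2, 5, 4, 6, 6, 6, 5, 1, 2]
Step 2: Midrank |d_i| (ties get averaged ranks).
ranks: |5|->7, |8|->12, |2|->3, |2|->3, |5|->7, |4|->5, |6|->10, |6|->10, |6|->10, |5|->7, |1|->1, |2|->3
Step 3: Attach original signs; sum ranks with positive sign and with negative sign.
W+ = 7 + 12 + 7 + 5 + 10 + 10 + 1 = 52
W- = 3 + 3 + 10 + 7 + 3 = 26
(Check: W+ + W- = 78 should equal n(n+1)/2 = 78.)
Step 4: Test statistic W = min(W+, W-) = 26.
Step 5: Ties in |d|, so use the tie-corrected normal approximation.
        E[W] = n(n+1)/4 = 12*13/4 = 39.
        Tie groups: |d|=2 (t=3), |d|=5 (t=3), |d|=6 (t=3); sum(t^3 - t) = 72.
        Var[W] = n(n+1)(2n+1)/24 - sum(t^3-t)/48 = 3900/24 - 72/48 = 161.
        z = (W - E[W]) / sqrt(Var[W]) = (26 - 39) / 12.6886 = -1.0245.
        Two-sided p = 2*Phi(z) = 0.305579.
Step 6: alpha = 0.05. fail to reject H0.

W+ = 52, W- = 26, W = min = 26, p = 0.305579, fail to reject H0.


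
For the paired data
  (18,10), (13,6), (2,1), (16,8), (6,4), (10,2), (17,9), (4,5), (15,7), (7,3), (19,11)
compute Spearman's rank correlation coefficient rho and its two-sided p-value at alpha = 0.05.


Step 1: Rank x and y separately (midranks; no ties here).
rank(x): 18->10, 13->6, 2->1, 16->8, 6->3, 10->5, 17->9, 4->2, 15->7, 7->4, 19->11
rank(y): 10->10, 6->6, 1->1, 8->8, 4->4, 2->2, 9->9, 5->5, 7->7, 3->3, 11->11
Step 2: d_i = R_x(i) - R_y(i); compute d_i^2.
  (10-10)^2=0, (6-6)^2=0, (1-1)^2=0, (8-8)^2=0, (3-4)^2=1, (5-2)^2=9, (9-9)^2=0, (2-5)^2=9, (7-7)^2=0, (4-3)^2=1, (11-11)^2=0
sum(d^2) = 20.
Step 3: rho = 1 - 6*20 / (11*(11^2 - 1)) = 1 - 120/1320 = 0.909091.
Step 4: Under H0, t = rho * sqrt((n-2)/(1-rho^2)) = 6.5465 ~ t(9).
Step 5: Two-sided p-value from the t-distribution with 9 df = 0.000106.
Step 6: alpha = 0.05. reject H0.

rho = 0.9091, p = 0.000106, reject H0 at alpha = 0.05.


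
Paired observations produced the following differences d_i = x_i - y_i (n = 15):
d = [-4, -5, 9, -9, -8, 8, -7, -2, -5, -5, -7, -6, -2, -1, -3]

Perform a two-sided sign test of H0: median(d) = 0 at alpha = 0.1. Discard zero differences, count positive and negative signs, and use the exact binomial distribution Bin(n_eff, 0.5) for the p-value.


Step 1: Discard zero differences. Original n = 15; n_eff = number of nonzero differences = 15.
Nonzero differences (with sign): -4, -5, +9, -9, -8, +8, -7, -2, -5, -5, -7, -6, -2, -1, -3
Step 2: Count signs: positive = 2, negative = 13.
Step 3: Under H0: P(positive) = 0.5, so the number of positives S ~ Bin(15, 0.5).
Step 4: Two-sided exact p-value = sum of Bin(15,0.5) probabilities at or below the observed probability = 0.007385.
Step 5: alpha = 0.1. reject H0.

n_eff = 15, pos = 2, neg = 13, p = 0.007385, reject H0.


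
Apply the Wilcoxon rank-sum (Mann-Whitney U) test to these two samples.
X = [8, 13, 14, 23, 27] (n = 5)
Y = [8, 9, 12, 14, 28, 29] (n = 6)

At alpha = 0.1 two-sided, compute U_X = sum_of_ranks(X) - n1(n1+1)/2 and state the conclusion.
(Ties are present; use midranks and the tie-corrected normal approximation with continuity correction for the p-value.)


Step 1: Combine and sort all 11 observations; assign midranks.
sorted (value, group): (8,X), (8,Y), (9,Y), (12,Y), (13,X), (14,X), (14,Y), (23,X), (27,X), (28,Y), (29,Y)
ranks: 8->1.5, 8->1.5, 9->3, 12->4, 13->5, 14->6.5, 14->6.5, 23->8, 27->9, 28->10, 29->11
Step 2: Rank sum for X: R1 = 1.5 + 5 + 6.5 + 8 + 9 = 30.
Step 3: U_X = R1 - n1(n1+1)/2 = 30 - 5*6/2 = 30 - 15 = 15.
       U_Y = n1*n2 - U_X = 30 - 15 = 15.
Step 4: Ties are present, so use the tie-corrected normal approximation (with continuity correction) for the p-value.
Step 5: p-value = 1.000000; compare to alpha = 0.1. fail to reject H0.

U_X = 15, p = 1.000000, fail to reject H0 at alpha = 0.1.


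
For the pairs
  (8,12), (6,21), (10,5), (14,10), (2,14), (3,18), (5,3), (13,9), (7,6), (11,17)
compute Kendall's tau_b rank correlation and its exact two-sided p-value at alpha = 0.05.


Step 1: Enumerate the 45 unordered pairs (i,j) with i<j and classify each by sign(x_j-x_i) * sign(y_j-y_i).
  (1,2):dx=-2,dy=+9->D; (1,3):dx=+2,dy=-7->D; (1,4):dx=+6,dy=-2->D; (1,5):dx=-6,dy=+2->D
  (1,6):dx=-5,dy=+6->D; (1,7):dx=-3,dy=-9->C; (1,8):dx=+5,dy=-3->D; (1,9):dx=-1,dy=-6->C
  (1,10):dx=+3,dy=+5->C; (2,3):dx=+4,dy=-16->D; (2,4):dx=+8,dy=-11->D; (2,5):dx=-4,dy=-7->C
  (2,6):dx=-3,dy=-3->C; (2,7):dx=-1,dy=-18->C; (2,8):dx=+7,dy=-12->D; (2,9):dx=+1,dy=-15->D
  (2,10):dx=+5,dy=-4->D; (3,4):dx=+4,dy=+5->C; (3,5):dx=-8,dy=+9->D; (3,6):dx=-7,dy=+13->D
  (3,7):dx=-5,dy=-2->C; (3,8):dx=+3,dy=+4->C; (3,9):dx=-3,dy=+1->D; (3,10):dx=+1,dy=+12->C
  (4,5):dx=-12,dy=+4->D; (4,6):dx=-11,dy=+8->D; (4,7):dx=-9,dy=-7->C; (4,8):dx=-1,dy=-1->C
  (4,9):dx=-7,dy=-4->C; (4,10):dx=-3,dy=+7->D; (5,6):dx=+1,dy=+4->C; (5,7):dx=+3,dy=-11->D
  (5,8):dx=+11,dy=-5->D; (5,9):dx=+5,dy=-8->D; (5,10):dx=+9,dy=+3->C; (6,7):dx=+2,dy=-15->D
  (6,8):dx=+10,dy=-9->D; (6,9):dx=+4,dy=-12->D; (6,10):dx=+8,dy=-1->D; (7,8):dx=+8,dy=+6->C
  (7,9):dx=+2,dy=+3->C; (7,10):dx=+6,dy=+14->C; (8,9):dx=-6,dy=-3->C; (8,10):dx=-2,dy=+8->D
  (9,10):dx=+4,dy=+11->C
Step 2: C = 20, D = 25, total pairs = 45.
Step 3: tau = (C - D)/(n(n-1)/2) = (20 - 25)/45 = -0.111111.
Step 4: Exact two-sided p-value (enumerate n! = 3628800 permutations of y under H0): p = 0.727490.
Step 5: alpha = 0.05. fail to reject H0.

tau_b = -0.1111 (C=20, D=25), p = 0.727490, fail to reject H0.


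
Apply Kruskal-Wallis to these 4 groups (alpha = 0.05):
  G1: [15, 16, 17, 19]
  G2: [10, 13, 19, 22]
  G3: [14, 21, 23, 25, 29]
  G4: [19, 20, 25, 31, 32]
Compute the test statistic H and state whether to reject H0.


Step 1: Combine all N = 18 observations and assign midranks.
sorted (value, group, rank): (10,G2,1), (13,G2,2), (14,G3,3), (15,G1,4), (16,G1,5), (17,G1,6), (19,G1,8), (19,G2,8), (19,G4,8), (20,G4,10), (21,G3,11), (22,G2,12), (23,G3,13), (25,G3,14.5), (25,G4,14.5), (29,G3,16), (31,G4,17), (32,G4,18)
Step 2: Sum ranks within each group.
R_1 = 23 (n_1 = 4)
R_2 = 23 (n_2 = 4)
R_3 = 57.5 (n_3 = 5)
R_4 = 67.5 (n_4 = 5)
Step 3: H = 12/(N(N+1)) * sum(R_i^2/n_i) - 3(N+1)
     = 12/(18*19) * (23^2/4 + 23^2/4 + 57.5^2/5 + 67.5^2/5) - 3*19
     = 0.035088 * 1837 - 57
     = 7.456140.
Step 4: Ties present; correction factor C = 1 - 30/(18^3 - 18) = 0.994840. Corrected H = 7.456140 / 0.994840 = 7.494813.
Step 5: Under H0, H ~ chi^2(3); p-value = 0.057692.
Step 6: alpha = 0.05. fail to reject H0.

H = 7.4948, df = 3, p = 0.057692, fail to reject H0.


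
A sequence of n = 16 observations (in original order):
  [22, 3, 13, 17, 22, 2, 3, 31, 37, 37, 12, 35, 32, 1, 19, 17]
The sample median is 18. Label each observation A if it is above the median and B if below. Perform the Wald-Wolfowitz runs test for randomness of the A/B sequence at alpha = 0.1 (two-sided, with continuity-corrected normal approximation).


Step 1: Compute median = 18; label A = above, B = below.
Labels in order: ABBBABBAAABAABAB  (n_A = 8, n_B = 8)
Step 2: Count runs R = 10.
Step 3: Under H0 (random ordering), E[R] = 2*n_A*n_B/(n_A+n_B) + 1 = 2*8*8/16 + 1 = 9.0000.
        Var[R] = 2*n_A*n_B*(2*n_A*n_B - n_A - n_B) / ((n_A+n_B)^2 * (n_A+n_B-1)) = 14336/3840 = 3.7333.
        SD[R] = 1.9322.
Step 4: Continuity-corrected z = (R - 0.5 - E[R]) / SD[R] = (10 - 0.5 - 9.0000) / 1.9322 = 0.2588.
Step 5: Two-sided p-value via normal approximation = 2*(1 - Phi(|z|)) = 0.795809.
Step 6: alpha = 0.1. fail to reject H0.

R = 10, z = 0.2588, p = 0.795809, fail to reject H0.


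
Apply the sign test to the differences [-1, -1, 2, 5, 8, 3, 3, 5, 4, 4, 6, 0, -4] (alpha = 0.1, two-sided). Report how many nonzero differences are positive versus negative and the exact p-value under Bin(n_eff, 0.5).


Step 1: Discard zero differences. Original n = 13; n_eff = number of nonzero differences = 12.
Nonzero differences (with sign): -1, -1, +2, +5, +8, +3, +3, +5, +4, +4, +6, -4
Step 2: Count signs: positive = 9, negative = 3.
Step 3: Under H0: P(positive) = 0.5, so the number of positives S ~ Bin(12, 0.5).
Step 4: Two-sided exact p-value = sum of Bin(12,0.5) probabilities at or below the observed probability = 0.145996.
Step 5: alpha = 0.1. fail to reject H0.

n_eff = 12, pos = 9, neg = 3, p = 0.145996, fail to reject H0.


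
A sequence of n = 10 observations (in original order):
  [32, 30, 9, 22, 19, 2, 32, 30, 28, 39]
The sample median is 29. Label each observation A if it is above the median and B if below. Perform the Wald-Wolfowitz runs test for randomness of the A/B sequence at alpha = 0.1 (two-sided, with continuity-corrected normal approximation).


Step 1: Compute median = 29; label A = above, B = below.
Labels in order: AABBBBAABA  (n_A = 5, n_B = 5)
Step 2: Count runs R = 5.
Step 3: Under H0 (random ordering), E[R] = 2*n_A*n_B/(n_A+n_B) + 1 = 2*5*5/10 + 1 = 6.0000.
        Var[R] = 2*n_A*n_B*(2*n_A*n_B - n_A - n_B) / ((n_A+n_B)^2 * (n_A+n_B-1)) = 2000/900 = 2.2222.
        SD[R] = 1.4907.
Step 4: Continuity-corrected z = (R + 0.5 - E[R]) / SD[R] = (5 + 0.5 - 6.0000) / 1.4907 = -0.3354.
Step 5: Two-sided p-value via normal approximation = 2*(1 - Phi(|z|)) = 0.737316.
Step 6: alpha = 0.1. fail to reject H0.

R = 5, z = -0.3354, p = 0.737316, fail to reject H0.


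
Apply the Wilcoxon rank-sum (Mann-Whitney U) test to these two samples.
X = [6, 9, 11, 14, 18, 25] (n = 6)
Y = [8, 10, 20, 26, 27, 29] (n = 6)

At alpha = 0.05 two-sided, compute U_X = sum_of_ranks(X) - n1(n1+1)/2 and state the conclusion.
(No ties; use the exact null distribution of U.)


Step 1: Combine and sort all 12 observations; assign midranks.
sorted (value, group): (6,X), (8,Y), (9,X), (10,Y), (11,X), (14,X), (18,X), (20,Y), (25,X), (26,Y), (27,Y), (29,Y)
ranks: 6->1, 8->2, 9->3, 10->4, 11->5, 14->6, 18->7, 20->8, 25->9, 26->10, 27->11, 29->12
Step 2: Rank sum for X: R1 = 1 + 3 + 5 + 6 + 7 + 9 = 31.
Step 3: U_X = R1 - n1(n1+1)/2 = 31 - 6*7/2 = 31 - 21 = 10.
       U_Y = n1*n2 - U_X = 36 - 10 = 26.
Step 4: No ties, so the exact null distribution of U (based on enumerating the C(12,6) = 924 equally likely rank assignments) gives the two-sided p-value.
Step 5: p-value = 0.240260; compare to alpha = 0.05. fail to reject H0.

U_X = 10, p = 0.240260, fail to reject H0 at alpha = 0.05.


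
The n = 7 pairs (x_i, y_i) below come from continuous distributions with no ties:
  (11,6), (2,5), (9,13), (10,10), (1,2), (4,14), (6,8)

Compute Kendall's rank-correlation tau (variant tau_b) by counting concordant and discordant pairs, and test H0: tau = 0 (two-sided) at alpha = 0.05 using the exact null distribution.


Step 1: Enumerate the 21 unordered pairs (i,j) with i<j and classify each by sign(x_j-x_i) * sign(y_j-y_i).
  (1,2):dx=-9,dy=-1->C; (1,3):dx=-2,dy=+7->D; (1,4):dx=-1,dy=+4->D; (1,5):dx=-10,dy=-4->C
  (1,6):dx=-7,dy=+8->D; (1,7):dx=-5,dy=+2->D; (2,3):dx=+7,dy=+8->C; (2,4):dx=+8,dy=+5->C
  (2,5):dx=-1,dy=-3->C; (2,6):dx=+2,dy=+9->C; (2,7):dx=+4,dy=+3->C; (3,4):dx=+1,dy=-3->D
  (3,5):dx=-8,dy=-11->C; (3,6):dx=-5,dy=+1->D; (3,7):dx=-3,dy=-5->C; (4,5):dx=-9,dy=-8->C
  (4,6):dx=-6,dy=+4->D; (4,7):dx=-4,dy=-2->C; (5,6):dx=+3,dy=+12->C; (5,7):dx=+5,dy=+6->C
  (6,7):dx=+2,dy=-6->D
Step 2: C = 13, D = 8, total pairs = 21.
Step 3: tau = (C - D)/(n(n-1)/2) = (13 - 8)/21 = 0.238095.
Step 4: Exact two-sided p-value (enumerate n! = 5040 permutations of y under H0): p = 0.561905.
Step 5: alpha = 0.05. fail to reject H0.

tau_b = 0.2381 (C=13, D=8), p = 0.561905, fail to reject H0.


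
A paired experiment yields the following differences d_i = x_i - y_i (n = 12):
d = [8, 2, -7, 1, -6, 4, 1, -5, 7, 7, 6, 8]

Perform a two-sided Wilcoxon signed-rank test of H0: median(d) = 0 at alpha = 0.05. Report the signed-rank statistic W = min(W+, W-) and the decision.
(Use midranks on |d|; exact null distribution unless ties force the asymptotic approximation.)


Step 1: Drop any zero differences (none here) and take |d_i|.
|d| = [8, 2, 7, 1, 6, 4, 1, 5, 7, 7, 6, 8]
Step 2: Midrank |d_i| (ties get averaged ranks).
ranks: |8|->11.5, |2|->3, |7|->9, |1|->1.5, |6|->6.5, |4|->4, |1|->1.5, |5|->5, |7|->9, |7|->9, |6|->6.5, |8|->11.5
Step 3: Attach original signs; sum ranks with positive sign and with negative sign.
W+ = 11.5 + 3 + 1.5 + 4 + 1.5 + 9 + 9 + 6.5 + 11.5 = 57.5
W- = 9 + 6.5 + 5 = 20.5
(Check: W+ + W- = 78 should equal n(n+1)/2 = 78.)
Step 4: Test statistic W = min(W+, W-) = 20.5.
Step 5: Ties in |d|, so use the tie-corrected normal approximation.
        E[W] = n(n+1)/4 = 12*13/4 = 39.
        Tie groups: |d|=1 (t=2), |d|=6 (t=2), |d|=7 (t=3), |d|=8 (t=2); sum(t^3 - t) = 42.
        Var[W] = n(n+1)(2n+1)/24 - sum(t^3-t)/48 = 3900/24 - 42/48 = 161.625.
        z = (W - E[W]) / sqrt(Var[W]) = (20.5 - 39) / 12.7132 = -1.4552.
        Two-sided p = 2*Phi(z) = 0.145619.
Step 6: alpha = 0.05. fail to reject H0.

W+ = 57.5, W- = 20.5, W = min = 20.5, p = 0.145619, fail to reject H0.


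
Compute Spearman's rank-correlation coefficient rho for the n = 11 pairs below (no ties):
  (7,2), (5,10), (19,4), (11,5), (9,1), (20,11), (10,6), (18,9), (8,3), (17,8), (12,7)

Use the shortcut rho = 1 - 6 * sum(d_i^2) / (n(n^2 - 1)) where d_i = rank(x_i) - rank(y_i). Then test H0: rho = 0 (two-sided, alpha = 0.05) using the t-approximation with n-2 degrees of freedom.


Step 1: Rank x and y separately (midranks; no ties here).
rank(x): 7->2, 5->1, 19->10, 11->6, 9->4, 20->11, 10->5, 18->9, 8->3, 17->8, 12->7
rank(y): 2->2, 10->10, 4->4, 5->5, 1->1, 11->11, 6->6, 9->9, 3->3, 8->8, 7->7
Step 2: d_i = R_x(i) - R_y(i); compute d_i^2.
  (2-2)^2=0, (1-10)^2=81, (10-4)^2=36, (6-5)^2=1, (4-1)^2=9, (11-11)^2=0, (5-6)^2=1, (9-9)^2=0, (3-3)^2=0, (8-8)^2=0, (7-7)^2=0
sum(d^2) = 128.
Step 3: rho = 1 - 6*128 / (11*(11^2 - 1)) = 1 - 768/1320 = 0.418182.
Step 4: Under H0, t = rho * sqrt((n-2)/(1-rho^2)) = 1.3811 ~ t(9).
Step 5: Two-sided p-value from the t-distribution with 9 df = 0.200570.
Step 6: alpha = 0.05. fail to reject H0.

rho = 0.4182, p = 0.200570, fail to reject H0 at alpha = 0.05.


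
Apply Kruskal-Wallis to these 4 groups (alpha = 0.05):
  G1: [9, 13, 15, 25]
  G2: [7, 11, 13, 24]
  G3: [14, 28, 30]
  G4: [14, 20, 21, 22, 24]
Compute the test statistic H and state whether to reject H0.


Step 1: Combine all N = 16 observations and assign midranks.
sorted (value, group, rank): (7,G2,1), (9,G1,2), (11,G2,3), (13,G1,4.5), (13,G2,4.5), (14,G3,6.5), (14,G4,6.5), (15,G1,8), (20,G4,9), (21,G4,10), (22,G4,11), (24,G2,12.5), (24,G4,12.5), (25,G1,14), (28,G3,15), (30,G3,16)
Step 2: Sum ranks within each group.
R_1 = 28.5 (n_1 = 4)
R_2 = 21 (n_2 = 4)
R_3 = 37.5 (n_3 = 3)
R_4 = 49 (n_4 = 5)
Step 3: H = 12/(N(N+1)) * sum(R_i^2/n_i) - 3(N+1)
     = 12/(16*17) * (28.5^2/4 + 21^2/4 + 37.5^2/3 + 49^2/5) - 3*17
     = 0.044118 * 1262.26 - 51
     = 4.688051.
Step 4: Ties present; correction factor C = 1 - 18/(16^3 - 16) = 0.995588. Corrected H = 4.688051 / 0.995588 = 4.708826.
Step 5: Under H0, H ~ chi^2(3); p-value = 0.194403.
Step 6: alpha = 0.05. fail to reject H0.

H = 4.7088, df = 3, p = 0.194403, fail to reject H0.


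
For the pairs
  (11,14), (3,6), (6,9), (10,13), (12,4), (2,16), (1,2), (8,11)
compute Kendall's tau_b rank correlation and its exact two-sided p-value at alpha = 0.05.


Step 1: Enumerate the 28 unordered pairs (i,j) with i<j and classify each by sign(x_j-x_i) * sign(y_j-y_i).
  (1,2):dx=-8,dy=-8->C; (1,3):dx=-5,dy=-5->C; (1,4):dx=-1,dy=-1->C; (1,5):dx=+1,dy=-10->D
  (1,6):dx=-9,dy=+2->D; (1,7):dx=-10,dy=-12->C; (1,8):dx=-3,dy=-3->C; (2,3):dx=+3,dy=+3->C
  (2,4):dx=+7,dy=+7->C; (2,5):dx=+9,dy=-2->D; (2,6):dx=-1,dy=+10->D; (2,7):dx=-2,dy=-4->C
  (2,8):dx=+5,dy=+5->C; (3,4):dx=+4,dy=+4->C; (3,5):dx=+6,dy=-5->D; (3,6):dx=-4,dy=+7->D
  (3,7):dx=-5,dy=-7->C; (3,8):dx=+2,dy=+2->C; (4,5):dx=+2,dy=-9->D; (4,6):dx=-8,dy=+3->D
  (4,7):dx=-9,dy=-11->C; (4,8):dx=-2,dy=-2->C; (5,6):dx=-10,dy=+12->D; (5,7):dx=-11,dy=-2->C
  (5,8):dx=-4,dy=+7->D; (6,7):dx=-1,dy=-14->C; (6,8):dx=+6,dy=-5->D; (7,8):dx=+7,dy=+9->C
Step 2: C = 17, D = 11, total pairs = 28.
Step 3: tau = (C - D)/(n(n-1)/2) = (17 - 11)/28 = 0.214286.
Step 4: Exact two-sided p-value (enumerate n! = 40320 permutations of y under H0): p = 0.548413.
Step 5: alpha = 0.05. fail to reject H0.

tau_b = 0.2143 (C=17, D=11), p = 0.548413, fail to reject H0.


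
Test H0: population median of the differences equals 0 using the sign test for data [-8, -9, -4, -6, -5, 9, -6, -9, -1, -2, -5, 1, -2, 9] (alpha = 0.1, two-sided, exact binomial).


Step 1: Discard zero differences. Original n = 14; n_eff = number of nonzero differences = 14.
Nonzero differences (with sign): -8, -9, -4, -6, -5, +9, -6, -9, -1, -2, -5, +1, -2, +9
Step 2: Count signs: positive = 3, negative = 11.
Step 3: Under H0: P(positive) = 0.5, so the number of positives S ~ Bin(14, 0.5).
Step 4: Two-sided exact p-value = sum of Bin(14,0.5) probabilities at or below the observed probability = 0.057373.
Step 5: alpha = 0.1. reject H0.

n_eff = 14, pos = 3, neg = 11, p = 0.057373, reject H0.


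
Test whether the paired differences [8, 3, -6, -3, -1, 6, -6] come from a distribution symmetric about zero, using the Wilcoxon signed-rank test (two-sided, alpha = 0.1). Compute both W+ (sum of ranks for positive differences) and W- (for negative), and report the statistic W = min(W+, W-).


Step 1: Drop any zero differences (none here) and take |d_i|.
|d| = [8, 3, 6, 3, 1, 6, 6]
Step 2: Midrank |d_i| (ties get averaged ranks).
ranks: |8|->7, |3|->2.5, |6|->5, |3|->2.5, |1|->1, |6|->5, |6|->5
Step 3: Attach original signs; sum ranks with positive sign and with negative sign.
W+ = 7 + 2.5 + 5 = 14.5
W- = 5 + 2.5 + 1 + 5 = 13.5
(Check: W+ + W- = 28 should equal n(n+1)/2 = 28.)
Step 4: Test statistic W = min(W+, W-) = 13.5.
Step 5: Ties in |d|, so use the tie-corrected normal approximation.
        E[W] = n(n+1)/4 = 7*8/4 = 14.
        Tie groups: |d|=3 (t=2), |d|=6 (t=3); sum(t^3 - t) = 30.
        Var[W] = n(n+1)(2n+1)/24 - sum(t^3-t)/48 = 840/24 - 30/48 = 34.375.
        z = (W - E[W]) / sqrt(Var[W]) = (13.5 - 14) / 5.8630 = -0.0853.
        Two-sided p = 2*Phi(z) = 0.932039.
Step 6: alpha = 0.1. fail to reject H0.

W+ = 14.5, W- = 13.5, W = min = 13.5, p = 0.932039, fail to reject H0.


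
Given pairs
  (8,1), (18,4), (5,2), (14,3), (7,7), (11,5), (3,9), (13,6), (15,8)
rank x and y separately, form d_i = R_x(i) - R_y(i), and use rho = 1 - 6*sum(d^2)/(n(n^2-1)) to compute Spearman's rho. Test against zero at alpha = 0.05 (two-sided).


Step 1: Rank x and y separately (midranks; no ties here).
rank(x): 8->4, 18->9, 5->2, 14->7, 7->3, 11->5, 3->1, 13->6, 15->8
rank(y): 1->1, 4->4, 2->2, 3->3, 7->7, 5->5, 9->9, 6->6, 8->8
Step 2: d_i = R_x(i) - R_y(i); compute d_i^2.
  (4-1)^2=9, (9-4)^2=25, (2-2)^2=0, (7-3)^2=16, (3-7)^2=16, (5-5)^2=0, (1-9)^2=64, (6-6)^2=0, (8-8)^2=0
sum(d^2) = 130.
Step 3: rho = 1 - 6*130 / (9*(9^2 - 1)) = 1 - 780/720 = -0.083333.
Step 4: Under H0, t = rho * sqrt((n-2)/(1-rho^2)) = -0.2212 ~ t(7).
Step 5: Two-sided p-value from the t-distribution with 7 df = 0.831214.
Step 6: alpha = 0.05. fail to reject H0.

rho = -0.0833, p = 0.831214, fail to reject H0 at alpha = 0.05.


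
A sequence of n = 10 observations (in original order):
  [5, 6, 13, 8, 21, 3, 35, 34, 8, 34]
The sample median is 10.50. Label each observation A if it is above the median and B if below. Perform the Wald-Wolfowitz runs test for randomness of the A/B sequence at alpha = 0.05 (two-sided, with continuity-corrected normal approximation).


Step 1: Compute median = 10.50; label A = above, B = below.
Labels in order: BBABABAABA  (n_A = 5, n_B = 5)
Step 2: Count runs R = 8.
Step 3: Under H0 (random ordering), E[R] = 2*n_A*n_B/(n_A+n_B) + 1 = 2*5*5/10 + 1 = 6.0000.
        Var[R] = 2*n_A*n_B*(2*n_A*n_B - n_A - n_B) / ((n_A+n_B)^2 * (n_A+n_B-1)) = 2000/900 = 2.2222.
        SD[R] = 1.4907.
Step 4: Continuity-corrected z = (R - 0.5 - E[R]) / SD[R] = (8 - 0.5 - 6.0000) / 1.4907 = 1.0062.
Step 5: Two-sided p-value via normal approximation = 2*(1 - Phi(|z|)) = 0.314305.
Step 6: alpha = 0.05. fail to reject H0.

R = 8, z = 1.0062, p = 0.314305, fail to reject H0.


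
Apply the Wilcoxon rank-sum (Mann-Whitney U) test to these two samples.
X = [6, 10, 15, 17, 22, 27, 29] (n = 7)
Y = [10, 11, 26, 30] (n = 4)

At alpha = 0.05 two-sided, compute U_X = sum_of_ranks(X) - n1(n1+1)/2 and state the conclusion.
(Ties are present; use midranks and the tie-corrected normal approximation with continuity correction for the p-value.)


Step 1: Combine and sort all 11 observations; assign midranks.
sorted (value, group): (6,X), (10,X), (10,Y), (11,Y), (15,X), (17,X), (22,X), (26,Y), (27,X), (29,X), (30,Y)
ranks: 6->1, 10->2.5, 10->2.5, 11->4, 15->5, 17->6, 22->7, 26->8, 27->9, 29->10, 30->11
Step 2: Rank sum for X: R1 = 1 + 2.5 + 5 + 6 + 7 + 9 + 10 = 40.5.
Step 3: U_X = R1 - n1(n1+1)/2 = 40.5 - 7*8/2 = 40.5 - 28 = 12.5.
       U_Y = n1*n2 - U_X = 28 - 12.5 = 15.5.
Step 4: Ties are present, so use the tie-corrected normal approximation (with continuity correction) for the p-value.
Step 5: p-value = 0.849769; compare to alpha = 0.05. fail to reject H0.

U_X = 12.5, p = 0.849769, fail to reject H0 at alpha = 0.05.


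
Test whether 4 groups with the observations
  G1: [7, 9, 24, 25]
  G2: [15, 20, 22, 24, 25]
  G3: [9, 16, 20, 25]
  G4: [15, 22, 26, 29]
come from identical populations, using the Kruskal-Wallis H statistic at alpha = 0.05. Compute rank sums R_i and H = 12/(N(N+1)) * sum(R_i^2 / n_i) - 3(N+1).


Step 1: Combine all N = 17 observations and assign midranks.
sorted (value, group, rank): (7,G1,1), (9,G1,2.5), (9,G3,2.5), (15,G2,4.5), (15,G4,4.5), (16,G3,6), (20,G2,7.5), (20,G3,7.5), (22,G2,9.5), (22,G4,9.5), (24,G1,11.5), (24,G2,11.5), (25,G1,14), (25,G2,14), (25,G3,14), (26,G4,16), (29,G4,17)
Step 2: Sum ranks within each group.
R_1 = 29 (n_1 = 4)
R_2 = 47 (n_2 = 5)
R_3 = 30 (n_3 = 4)
R_4 = 47 (n_4 = 4)
Step 3: H = 12/(N(N+1)) * sum(R_i^2/n_i) - 3(N+1)
     = 12/(17*18) * (29^2/4 + 47^2/5 + 30^2/4 + 47^2/4) - 3*18
     = 0.039216 * 1429.3 - 54
     = 2.050980.
Step 4: Ties present; correction factor C = 1 - 54/(17^3 - 17) = 0.988971. Corrected H = 2.050980 / 0.988971 = 2.073854.
Step 5: Under H0, H ~ chi^2(3); p-value = 0.557220.
Step 6: alpha = 0.05. fail to reject H0.

H = 2.0739, df = 3, p = 0.557220, fail to reject H0.


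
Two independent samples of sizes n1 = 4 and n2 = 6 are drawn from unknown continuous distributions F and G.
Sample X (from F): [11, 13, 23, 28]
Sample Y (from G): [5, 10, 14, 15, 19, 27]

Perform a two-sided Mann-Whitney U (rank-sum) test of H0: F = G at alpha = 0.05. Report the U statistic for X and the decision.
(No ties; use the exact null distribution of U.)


Step 1: Combine and sort all 10 observations; assign midranks.
sorted (value, group): (5,Y), (10,Y), (11,X), (13,X), (14,Y), (15,Y), (19,Y), (23,X), (27,Y), (28,X)
ranks: 5->1, 10->2, 11->3, 13->4, 14->5, 15->6, 19->7, 23->8, 27->9, 28->10
Step 2: Rank sum for X: R1 = 3 + 4 + 8 + 10 = 25.
Step 3: U_X = R1 - n1(n1+1)/2 = 25 - 4*5/2 = 25 - 10 = 15.
       U_Y = n1*n2 - U_X = 24 - 15 = 9.
Step 4: No ties, so the exact null distribution of U (based on enumerating the C(10,4) = 210 equally likely rank assignments) gives the two-sided p-value.
Step 5: p-value = 0.609524; compare to alpha = 0.05. fail to reject H0.

U_X = 15, p = 0.609524, fail to reject H0 at alpha = 0.05.


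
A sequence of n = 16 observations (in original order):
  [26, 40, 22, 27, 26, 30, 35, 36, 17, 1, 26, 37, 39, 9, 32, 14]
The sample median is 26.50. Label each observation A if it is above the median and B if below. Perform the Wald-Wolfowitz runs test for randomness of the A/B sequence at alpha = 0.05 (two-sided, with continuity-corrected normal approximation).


Step 1: Compute median = 26.50; label A = above, B = below.
Labels in order: BABABAAABBBAABAB  (n_A = 8, n_B = 8)
Step 2: Count runs R = 11.
Step 3: Under H0 (random ordering), E[R] = 2*n_A*n_B/(n_A+n_B) + 1 = 2*8*8/16 + 1 = 9.0000.
        Var[R] = 2*n_A*n_B*(2*n_A*n_B - n_A - n_B) / ((n_A+n_B)^2 * (n_A+n_B-1)) = 14336/3840 = 3.7333.
        SD[R] = 1.9322.
Step 4: Continuity-corrected z = (R - 0.5 - E[R]) / SD[R] = (11 - 0.5 - 9.0000) / 1.9322 = 0.7763.
Step 5: Two-sided p-value via normal approximation = 2*(1 - Phi(|z|)) = 0.437558.
Step 6: alpha = 0.05. fail to reject H0.

R = 11, z = 0.7763, p = 0.437558, fail to reject H0.
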